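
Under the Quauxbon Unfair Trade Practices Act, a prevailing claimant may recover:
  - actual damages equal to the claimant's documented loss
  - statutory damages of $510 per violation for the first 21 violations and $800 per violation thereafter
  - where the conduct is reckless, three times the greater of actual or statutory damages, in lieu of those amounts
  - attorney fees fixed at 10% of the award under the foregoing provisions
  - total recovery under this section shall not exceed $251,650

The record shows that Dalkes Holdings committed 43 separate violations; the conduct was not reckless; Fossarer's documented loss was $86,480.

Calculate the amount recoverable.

First 21 violations: 21 × $510 = $10,710
Remaining violations: (43 − 21) × $800 = $17,600
Statutory damages: $10,710 + $17,600 = $28,310
Conduct not reckless: the in-lieu enhancement does not apply.
Actual plus statutory damages: $86,480 + $28,310 = $114,790
Attorney fees: 10% of $114,790 = $11,479
Total before cap: $114,790 + $11,479 = $126,269
Cap at $251,650: $126,269 is within the cap, no reduction.

Total recovery: $126,269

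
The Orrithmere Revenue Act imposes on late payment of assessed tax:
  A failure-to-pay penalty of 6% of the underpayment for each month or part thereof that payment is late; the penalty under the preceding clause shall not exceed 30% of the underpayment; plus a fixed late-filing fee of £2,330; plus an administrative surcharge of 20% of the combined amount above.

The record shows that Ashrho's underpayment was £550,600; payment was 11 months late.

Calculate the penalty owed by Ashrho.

£201,012

Accrued rate: 6% × 11 = 66%, capped at 30% → 30%
Failure-to-pay penalty: 30% of £550,600 = £165,180
Penalty before surcharge: £165,180 + £2,330 = £167,510
Administrative surcharge: 20% of £167,510 = £33,502
Total penalty: £167,510 + £33,502 = £201,012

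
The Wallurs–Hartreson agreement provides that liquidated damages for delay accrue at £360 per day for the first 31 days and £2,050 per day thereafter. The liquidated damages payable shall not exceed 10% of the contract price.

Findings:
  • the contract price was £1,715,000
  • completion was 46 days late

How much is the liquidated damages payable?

Liquidated damages: £41,910

First 31 days: 31 × £360 = £11,160
Remaining days: (46 − 31) × £2,050 = £30,750
Accrued per-day damages: £11,160 + £30,750 = £41,910
Cap: 10% of £1,715,000 = £171,500
Cap at £171,500: £41,910 is within the cap, no reduction.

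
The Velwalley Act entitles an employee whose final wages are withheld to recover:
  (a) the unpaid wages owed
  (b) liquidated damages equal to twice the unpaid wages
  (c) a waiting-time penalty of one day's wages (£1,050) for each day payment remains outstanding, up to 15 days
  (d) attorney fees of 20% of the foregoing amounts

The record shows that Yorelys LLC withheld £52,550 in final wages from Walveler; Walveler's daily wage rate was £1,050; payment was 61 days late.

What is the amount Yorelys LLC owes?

£208,080

Doubled: 2 × £52,550 = £105,100
Penalty days: min(61, 15) = 15
Waiting-time penalty: 15 × £1,050 = £15,750
Subtotal: £52,550 + £105,100 + £15,750 = £173,400
Attorney fees: 20% of £173,400 = £34,680
Total award: £173,400 + £34,680 = £208,080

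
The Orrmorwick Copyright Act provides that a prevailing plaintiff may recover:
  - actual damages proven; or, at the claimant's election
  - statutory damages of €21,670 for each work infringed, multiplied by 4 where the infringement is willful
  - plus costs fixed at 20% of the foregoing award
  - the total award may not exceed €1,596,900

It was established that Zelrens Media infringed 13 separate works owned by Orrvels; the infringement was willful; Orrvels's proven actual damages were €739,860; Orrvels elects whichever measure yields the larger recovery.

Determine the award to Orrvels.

Award: €1,352,208

Statutory damages: 13 × €21,670 = €281,710
Multiplied by 4: 4 × €281,710 = €1,126,840
Greater of actual damages (€739,860) or enhanced statutory damages (€1,126,840): €1,126,840
Costs: 20% of €1,126,840 = €225,368
Award plus costs: €1,126,840 + €225,368 = €1,352,208
Cap at €1,596,900: €1,352,208 is within the cap, no reduction.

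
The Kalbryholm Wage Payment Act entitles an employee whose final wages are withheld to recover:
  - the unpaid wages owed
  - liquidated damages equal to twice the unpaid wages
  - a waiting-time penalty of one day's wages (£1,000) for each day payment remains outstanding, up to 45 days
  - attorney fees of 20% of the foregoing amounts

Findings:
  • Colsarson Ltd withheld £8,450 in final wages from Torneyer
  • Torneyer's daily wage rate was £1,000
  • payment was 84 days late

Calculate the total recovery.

Doubled: 2 × £8,450 = £16,900
Penalty days: min(84, 45) = 45
Waiting-time penalty: 45 × £1,000 = £45,000
Subtotal: £8,450 + £16,900 + £45,000 = £70,350
Attorney fees: 20% of £70,350 = £14,070
Total award: £70,350 + £14,070 = £84,420

£84,420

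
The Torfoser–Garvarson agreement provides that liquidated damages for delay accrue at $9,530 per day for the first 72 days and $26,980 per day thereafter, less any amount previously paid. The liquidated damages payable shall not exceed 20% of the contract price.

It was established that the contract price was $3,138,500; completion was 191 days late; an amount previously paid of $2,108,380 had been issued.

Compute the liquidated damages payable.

$627,700

First 72 days: 72 × $9,530 = $686,160
Remaining days: (191 − 72) × $26,980 = $3,210,620
Accrued per-day damages: $686,160 + $3,210,620 = $3,896,780
Less amount previously paid: $3,896,780 − $2,108,380 = $1,788,400
Cap: 20% of $3,138,500 = $627,700
Cap at $627,700: $1,788,400 exceeds the cap → $627,700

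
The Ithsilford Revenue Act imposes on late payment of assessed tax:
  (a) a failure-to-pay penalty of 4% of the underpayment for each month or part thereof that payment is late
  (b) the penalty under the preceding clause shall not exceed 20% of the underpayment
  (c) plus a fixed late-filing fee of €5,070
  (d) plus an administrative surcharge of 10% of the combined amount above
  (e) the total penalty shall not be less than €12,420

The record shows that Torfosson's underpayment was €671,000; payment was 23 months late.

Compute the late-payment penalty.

€153,197

Accrued rate: 4% × 23 = 92%, capped at 20% → 20%
Failure-to-pay penalty: 20% of €671,000 = €134,200
Penalty before surcharge: €134,200 + €5,070 = €139,270
Administrative surcharge: 10% of €139,270 = €13,927
Total penalty: €139,270 + €13,927 = €153,197
Minimum €12,420: €153,197 meets the minimum, no increase.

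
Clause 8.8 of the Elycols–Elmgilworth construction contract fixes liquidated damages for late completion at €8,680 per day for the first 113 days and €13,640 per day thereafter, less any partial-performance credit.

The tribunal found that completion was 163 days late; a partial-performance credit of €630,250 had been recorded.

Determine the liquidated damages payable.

First 113 days: 113 × €8,680 = €980,840
Remaining days: (163 − 113) × €13,640 = €682,000
Accrued per-day damages: €980,840 + €682,000 = €1,662,840
Less partial-performance credit: €1,662,840 − €630,250 = €1,032,590

€1,032,590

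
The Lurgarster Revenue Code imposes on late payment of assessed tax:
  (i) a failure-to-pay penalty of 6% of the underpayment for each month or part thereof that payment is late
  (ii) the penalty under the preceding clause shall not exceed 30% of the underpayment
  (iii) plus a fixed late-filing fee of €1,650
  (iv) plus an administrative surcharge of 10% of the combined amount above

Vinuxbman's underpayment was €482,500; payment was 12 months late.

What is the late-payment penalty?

Penalty: €161,040

Accrued rate: 6% × 12 = 72%, capped at 30% → 30%
Failure-to-pay penalty: 30% of €482,500 = €144,750
Penalty before surcharge: €144,750 + €1,650 = €146,400
Administrative surcharge: 10% of €146,400 = €14,640
Total penalty: €146,400 + €14,640 = €161,040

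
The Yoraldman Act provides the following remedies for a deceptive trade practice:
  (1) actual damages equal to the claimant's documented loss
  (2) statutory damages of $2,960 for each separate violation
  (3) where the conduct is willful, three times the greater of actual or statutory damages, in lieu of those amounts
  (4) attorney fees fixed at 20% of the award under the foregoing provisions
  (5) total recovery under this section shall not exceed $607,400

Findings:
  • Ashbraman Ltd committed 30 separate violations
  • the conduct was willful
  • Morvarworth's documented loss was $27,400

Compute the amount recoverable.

$319,680

Statutory damages: 30 × $2,960 = $88,800
Greater of actual damages ($27,400) or statutory damages ($88,800): $88,800
Trebled: 3 × $88,800 = $266,400
Attorney fees: 20% of $266,400 = $53,280
Total before cap: $266,400 + $53,280 = $319,680
Cap at $607,400: $319,680 is within the cap, no reduction.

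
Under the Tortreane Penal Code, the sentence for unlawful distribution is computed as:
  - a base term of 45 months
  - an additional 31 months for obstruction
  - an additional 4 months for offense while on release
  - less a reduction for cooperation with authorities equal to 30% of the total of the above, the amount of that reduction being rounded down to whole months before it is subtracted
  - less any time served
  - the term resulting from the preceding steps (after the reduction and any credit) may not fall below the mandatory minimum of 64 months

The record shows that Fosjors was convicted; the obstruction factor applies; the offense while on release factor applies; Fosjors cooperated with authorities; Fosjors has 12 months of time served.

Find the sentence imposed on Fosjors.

Obstruction enhancement: +31 months
Offense while on release enhancement: +4 months
Adjusted term: 45 months + 31 months + 4 months = 80 months
Cooperation with authorities reduction: 30% of 80 months = 24 months (rounded down)
After reduction: 80 − 24 = 56 months
Less time served: 56 months − 12 months = 44 months
Minimum 64 months: 44 months is below the minimum → 64 months

Sentence: 64 months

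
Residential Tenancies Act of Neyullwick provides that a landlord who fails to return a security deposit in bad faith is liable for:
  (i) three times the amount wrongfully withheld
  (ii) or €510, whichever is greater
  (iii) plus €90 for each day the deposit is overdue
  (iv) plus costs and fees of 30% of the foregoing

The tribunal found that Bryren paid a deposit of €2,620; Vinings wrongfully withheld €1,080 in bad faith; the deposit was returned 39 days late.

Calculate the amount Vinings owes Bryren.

Trebled: 3 × €1,080 = €3,240
Minimum €510: €3,240 meets the minimum, no increase.
Late-return penalty: 39 × €90 = €3,510
Damages plus late penalty: €3,240 + €3,510 = €6,750
Costs and fees: 30% of €6,750 = €2,025
Total recovery: €6,750 + €2,025 = €8,775

€8,775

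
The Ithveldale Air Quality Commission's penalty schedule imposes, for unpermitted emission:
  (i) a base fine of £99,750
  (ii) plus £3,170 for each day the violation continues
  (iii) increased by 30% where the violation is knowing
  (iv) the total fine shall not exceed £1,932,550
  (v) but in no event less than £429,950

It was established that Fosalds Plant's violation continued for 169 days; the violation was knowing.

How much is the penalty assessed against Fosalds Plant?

Civil penalty: £826,124

Per-day component: 169 × £3,170 = £535,730
Base plus per-day: £99,750 + £535,730 = £635,480
Enhancement: 30% of £635,480 = £190,644
Enhanced fine: £635,480 + £190,644 = £826,124
Cap at £1,932,550: £826,124 is within the cap, no reduction.
Minimum £429,950: £826,124 meets the minimum, no increase.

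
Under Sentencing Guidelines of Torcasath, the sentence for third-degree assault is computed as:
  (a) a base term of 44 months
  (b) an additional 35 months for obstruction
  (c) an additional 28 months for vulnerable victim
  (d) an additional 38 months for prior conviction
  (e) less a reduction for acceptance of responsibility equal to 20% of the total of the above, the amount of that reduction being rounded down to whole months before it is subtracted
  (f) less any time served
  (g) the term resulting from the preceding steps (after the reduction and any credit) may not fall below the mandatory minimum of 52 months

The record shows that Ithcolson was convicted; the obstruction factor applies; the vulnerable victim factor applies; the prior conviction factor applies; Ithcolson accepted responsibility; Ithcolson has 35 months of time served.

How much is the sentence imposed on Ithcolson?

81 months

Obstruction enhancement: +35 months
Vulnerable victim enhancement: +28 months
Prior conviction enhancement: +38 months
Adjusted term: 44 months + 35 months + 28 months + 38 months = 145 months
Acceptance of responsibility reduction: 20% of 145 months = 29 months (rounded down)
After reduction: 145 − 29 = 116 months
Less time served: 116 months − 35 months = 81 months
Minimum 52 months: 81 months meets the minimum, no increase.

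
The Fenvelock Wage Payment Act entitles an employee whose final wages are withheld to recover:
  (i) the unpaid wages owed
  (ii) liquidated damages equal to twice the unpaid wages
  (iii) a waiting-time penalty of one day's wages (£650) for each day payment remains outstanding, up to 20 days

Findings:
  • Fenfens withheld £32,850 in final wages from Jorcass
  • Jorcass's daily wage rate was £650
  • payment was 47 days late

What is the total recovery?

Doubled: 2 × £32,850 = £65,700
Penalty days: min(47, 20) = 20
Waiting-time penalty: 20 × £650 = £13,000
Total award: £32,850 + £65,700 + £13,000 = £111,550

Total award: £111,550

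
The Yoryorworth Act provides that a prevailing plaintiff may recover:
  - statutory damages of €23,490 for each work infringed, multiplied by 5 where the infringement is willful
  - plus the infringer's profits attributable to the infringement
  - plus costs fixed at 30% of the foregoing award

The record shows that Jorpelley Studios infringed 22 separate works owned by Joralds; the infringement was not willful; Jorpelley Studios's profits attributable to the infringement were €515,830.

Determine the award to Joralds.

Statutory damages: 22 × €23,490 = €516,780
Infringement not willful: no ×5 enhancement.
Combined award: €516,780 + €515,830 = €1,032,610
Costs: 30% of €1,032,610 = €309,783
Award plus costs: €1,032,610 + €309,783 = €1,342,393

€1,342,393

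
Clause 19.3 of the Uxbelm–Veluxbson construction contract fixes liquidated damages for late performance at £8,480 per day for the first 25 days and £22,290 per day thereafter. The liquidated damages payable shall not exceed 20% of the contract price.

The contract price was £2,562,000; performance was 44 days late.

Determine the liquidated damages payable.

£512,400

First 25 days: 25 × £8,480 = £212,000
Remaining days: (44 − 25) × £22,290 = £423,510
Accrued per-day damages: £212,000 + £423,510 = £635,510
Cap: 20% of £2,562,000 = £512,400
Cap at £512,400: £635,510 exceeds the cap → £512,400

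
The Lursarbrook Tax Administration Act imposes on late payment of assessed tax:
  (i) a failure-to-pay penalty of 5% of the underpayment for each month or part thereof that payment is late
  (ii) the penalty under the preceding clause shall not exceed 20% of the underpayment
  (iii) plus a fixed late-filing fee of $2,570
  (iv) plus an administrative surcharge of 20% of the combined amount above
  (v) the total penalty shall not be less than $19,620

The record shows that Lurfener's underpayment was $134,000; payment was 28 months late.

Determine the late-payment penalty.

$35,244

Accrued rate: 5% × 28 = 140%, capped at 20% → 20%
Failure-to-pay penalty: 20% of $134,000 = $26,800
Penalty before surcharge: $26,800 + $2,570 = $29,370
Administrative surcharge: 20% of $29,370 = $5,874
Total penalty: $29,370 + $5,874 = $35,244
Minimum $19,620: $35,244 meets the minimum, no increase.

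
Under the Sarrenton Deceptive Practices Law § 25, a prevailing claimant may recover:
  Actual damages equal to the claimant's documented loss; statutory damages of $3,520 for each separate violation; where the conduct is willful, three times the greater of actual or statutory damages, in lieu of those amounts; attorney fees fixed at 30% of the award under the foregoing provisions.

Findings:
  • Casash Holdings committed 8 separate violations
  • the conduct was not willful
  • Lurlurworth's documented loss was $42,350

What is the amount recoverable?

Statutory damages: 8 × $3,520 = $28,160
Conduct not willful: the in-lieu enhancement does not apply.
Actual plus statutory damages: $42,350 + $28,160 = $70,510
Attorney fees: 30% of $70,510 = $21,153
Total recovery: $70,510 + $21,153 = $91,663

$91,663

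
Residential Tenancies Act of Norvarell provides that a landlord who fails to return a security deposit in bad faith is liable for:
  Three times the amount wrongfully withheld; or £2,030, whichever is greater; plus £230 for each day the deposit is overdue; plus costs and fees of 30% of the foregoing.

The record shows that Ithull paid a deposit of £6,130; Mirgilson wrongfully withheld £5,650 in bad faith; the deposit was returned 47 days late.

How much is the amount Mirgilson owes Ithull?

£36,088

Trebled: 3 × £5,650 = £16,950
Minimum £2,030: £16,950 meets the minimum, no increase.
Late-return penalty: 47 × £230 = £10,810
Damages plus late penalty: £16,950 + £10,810 = £27,760
Costs and fees: 30% of £27,760 = £8,328
Total recovery: £27,760 + £8,328 = £36,088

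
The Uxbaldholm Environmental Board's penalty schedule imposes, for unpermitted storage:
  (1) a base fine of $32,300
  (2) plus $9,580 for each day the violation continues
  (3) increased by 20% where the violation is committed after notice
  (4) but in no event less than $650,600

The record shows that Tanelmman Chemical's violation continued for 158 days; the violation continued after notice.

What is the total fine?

Per-day component: 158 × $9,580 = $1,513,640
Base plus per-day: $32,300 + $1,513,640 = $1,545,940
Enhancement: 20% of $1,545,940 = $309,188
Enhanced fine: $1,545,940 + $309,188 = $1,855,128
Minimum $650,600: $1,855,128 meets the minimum, no increase.

$1,855,128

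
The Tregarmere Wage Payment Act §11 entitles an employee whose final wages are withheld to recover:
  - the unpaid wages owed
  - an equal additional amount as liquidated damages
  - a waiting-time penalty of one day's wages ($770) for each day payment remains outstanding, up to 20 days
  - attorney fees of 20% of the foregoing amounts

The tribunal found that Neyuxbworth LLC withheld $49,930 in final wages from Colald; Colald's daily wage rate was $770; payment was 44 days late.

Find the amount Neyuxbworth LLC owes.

Liquidated damages (equal amount): $49,930
Penalty days: min(44, 20) = 20
Waiting-time penalty: 20 × $770 = $15,400
Subtotal: $49,930 + $49,930 + $15,400 = $115,260
Attorney fees: 20% of $115,260 = $23,052
Total award: $115,260 + $23,052 = $138,312

$138,312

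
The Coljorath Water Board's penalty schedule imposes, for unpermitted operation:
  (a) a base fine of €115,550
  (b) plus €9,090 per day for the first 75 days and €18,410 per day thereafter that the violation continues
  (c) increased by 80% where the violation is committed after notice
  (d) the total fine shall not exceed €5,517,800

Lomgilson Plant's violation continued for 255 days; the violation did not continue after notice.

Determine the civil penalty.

First 75 days: 75 × €9,090 = €681,750
Remaining days: (255 − 75) × €18,410 = €3,313,800
Per-day component: €681,750 + €3,313,800 = €3,995,550
Base plus per-day: €115,550 + €3,995,550 = €4,111,100
The violation did not continue after notice: no 80% increase.
Cap at €5,517,800: €4,111,100 is within the cap, no reduction.

€4,111,100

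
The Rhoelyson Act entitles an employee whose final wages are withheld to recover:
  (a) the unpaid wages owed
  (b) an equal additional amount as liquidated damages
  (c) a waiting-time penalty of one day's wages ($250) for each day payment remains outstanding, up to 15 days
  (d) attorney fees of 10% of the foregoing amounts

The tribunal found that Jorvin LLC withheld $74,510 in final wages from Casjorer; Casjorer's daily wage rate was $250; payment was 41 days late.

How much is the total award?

Liquidated damages (equal amount): $74,510
Penalty days: min(41, 15) = 15
Waiting-time penalty: 15 × $250 = $3,750
Subtotal: $74,510 + $74,510 + $3,750 = $152,770
Attorney fees: 10% of $152,770 = $15,277
Total award: $152,770 + $15,277 = $168,047

$168,047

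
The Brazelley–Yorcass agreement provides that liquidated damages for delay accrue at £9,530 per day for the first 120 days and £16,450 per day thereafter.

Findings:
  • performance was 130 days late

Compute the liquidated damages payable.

£1,308,100

First 120 days: 120 × £9,530 = £1,143,600
Remaining days: (130 − 120) × £16,450 = £164,500
Accrued per-day damages: £1,143,600 + £164,500 = £1,308,100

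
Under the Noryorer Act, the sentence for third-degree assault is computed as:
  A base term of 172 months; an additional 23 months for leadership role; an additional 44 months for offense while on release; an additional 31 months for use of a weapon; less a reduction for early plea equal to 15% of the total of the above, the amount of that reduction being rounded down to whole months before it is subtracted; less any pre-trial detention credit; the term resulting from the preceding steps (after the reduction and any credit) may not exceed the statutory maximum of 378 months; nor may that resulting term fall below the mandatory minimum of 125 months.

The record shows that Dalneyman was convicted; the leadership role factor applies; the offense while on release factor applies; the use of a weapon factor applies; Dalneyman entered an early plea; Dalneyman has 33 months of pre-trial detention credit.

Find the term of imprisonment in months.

Leadership role enhancement: +23 months
Offense while on release enhancement: +44 months
Use of a weapon enhancement: +31 months
Adjusted term: 172 months + 23 months + 44 months + 31 months = 270 months
Early plea reduction: 15% of 270 months = 40 months (rounded down)
After reduction: 270 − 40 = 230 months
Less pre-trial detention credit: 230 months − 33 months = 197 months
Cap at 378 months: 197 months is within the cap, no reduction.
Minimum 125 months: 197 months meets the minimum, no increase.

197 months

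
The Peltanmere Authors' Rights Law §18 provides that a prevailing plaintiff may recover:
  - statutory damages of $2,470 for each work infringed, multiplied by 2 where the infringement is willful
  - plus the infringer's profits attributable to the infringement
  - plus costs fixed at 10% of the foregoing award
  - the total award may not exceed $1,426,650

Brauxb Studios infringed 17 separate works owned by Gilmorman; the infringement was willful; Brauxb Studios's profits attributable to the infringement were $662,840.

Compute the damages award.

Statutory damages: 17 × $2,470 = $41,990
Doubled: 2 × $41,990 = $83,980
Combined award: $83,980 + $662,840 = $746,820
Costs: 10% of $746,820 = $74,682
Award plus costs: $746,820 + $74,682 = $821,502
Cap at $1,426,650: $821,502 is within the cap, no reduction.

$821,502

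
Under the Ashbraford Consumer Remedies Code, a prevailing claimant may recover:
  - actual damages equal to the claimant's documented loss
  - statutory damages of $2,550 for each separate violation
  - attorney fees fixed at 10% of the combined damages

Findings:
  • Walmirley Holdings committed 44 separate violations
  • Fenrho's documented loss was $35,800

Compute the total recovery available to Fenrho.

$162,800

Statutory damages: 44 × $2,550 = $112,200
Combined damages: $35,800 + $112,200 = $148,000
Attorney fees: 10% of $148,000 = $14,800
Total recovery: $148,000 + $14,800 = $162,800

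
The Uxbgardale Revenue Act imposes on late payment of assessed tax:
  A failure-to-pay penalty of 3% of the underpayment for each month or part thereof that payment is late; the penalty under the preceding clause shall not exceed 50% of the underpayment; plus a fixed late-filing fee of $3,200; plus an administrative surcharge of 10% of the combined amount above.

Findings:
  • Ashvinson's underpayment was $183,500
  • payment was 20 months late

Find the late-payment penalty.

Penalty: $104,445

Accrued rate: 3% × 20 = 60%, capped at 50% → 50%
Failure-to-pay penalty: 50% of $183,500 = $91,750
Penalty before surcharge: $91,750 + $3,200 = $94,950
Administrative surcharge: 10% of $94,950 = $9,495
Total penalty: $94,950 + $9,495 = $104,445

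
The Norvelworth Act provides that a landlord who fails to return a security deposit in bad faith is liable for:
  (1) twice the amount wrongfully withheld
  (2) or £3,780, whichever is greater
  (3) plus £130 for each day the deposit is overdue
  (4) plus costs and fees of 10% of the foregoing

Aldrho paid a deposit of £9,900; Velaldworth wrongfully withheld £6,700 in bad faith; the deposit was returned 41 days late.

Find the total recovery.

£20,603

Doubled: 2 × £6,700 = £13,400
Minimum £3,780: £13,400 meets the minimum, no increase.
Late-return penalty: 41 × £130 = £5,330
Damages plus late penalty: £13,400 + £5,330 = £18,730
Costs and fees: 10% of £18,730 = £1,873
Total recovery: £18,730 + £1,873 = £20,603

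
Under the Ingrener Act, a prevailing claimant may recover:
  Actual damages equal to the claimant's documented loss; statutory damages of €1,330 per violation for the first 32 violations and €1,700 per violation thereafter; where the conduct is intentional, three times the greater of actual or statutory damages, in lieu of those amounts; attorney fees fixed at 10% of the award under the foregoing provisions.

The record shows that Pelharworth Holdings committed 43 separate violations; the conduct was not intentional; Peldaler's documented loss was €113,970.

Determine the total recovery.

First 32 violations: 32 × €1,330 = €42,560
Remaining violations: (43 − 32) × €1,700 = €18,700
Statutory damages: €42,560 + €18,700 = €61,260
Conduct not intentional: the in-lieu enhancement does not apply.
Actual plus statutory damages: €113,970 + €61,260 = €175,230
Attorney fees: 10% of €175,230 = €17,523
Total recovery: €175,230 + €17,523 = €192,753

€192,753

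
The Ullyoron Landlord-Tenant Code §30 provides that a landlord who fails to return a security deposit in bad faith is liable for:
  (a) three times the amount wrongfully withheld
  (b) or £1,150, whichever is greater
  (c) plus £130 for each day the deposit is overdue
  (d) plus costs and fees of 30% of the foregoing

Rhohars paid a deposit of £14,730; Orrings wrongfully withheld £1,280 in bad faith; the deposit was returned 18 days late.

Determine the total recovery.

Trebled: 3 × £1,280 = £3,840
Minimum £1,150: £3,840 meets the minimum, no increase.
Late-return penalty: 18 × £130 = £2,340
Damages plus late penalty: £3,840 + £2,340 = £6,180
Costs and fees: 30% of £6,180 = £1,854
Total recovery: £6,180 + £1,854 = £8,034

£8,034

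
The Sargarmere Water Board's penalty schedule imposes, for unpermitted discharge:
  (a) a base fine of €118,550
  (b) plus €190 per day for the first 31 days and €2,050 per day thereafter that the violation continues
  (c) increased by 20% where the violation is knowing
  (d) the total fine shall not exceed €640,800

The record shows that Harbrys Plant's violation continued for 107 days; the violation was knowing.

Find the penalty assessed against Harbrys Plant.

€336,288

First 31 days: 31 × €190 = €5,890
Remaining days: (107 − 31) × €2,050 = €155,800
Per-day component: €5,890 + €155,800 = €161,690
Base plus per-day: €118,550 + €161,690 = €280,240
Enhancement: 20% of €280,240 = €56,048
Enhanced fine: €280,240 + €56,048 = €336,288
Cap at €640,800: €336,288 is within the cap, no reduction.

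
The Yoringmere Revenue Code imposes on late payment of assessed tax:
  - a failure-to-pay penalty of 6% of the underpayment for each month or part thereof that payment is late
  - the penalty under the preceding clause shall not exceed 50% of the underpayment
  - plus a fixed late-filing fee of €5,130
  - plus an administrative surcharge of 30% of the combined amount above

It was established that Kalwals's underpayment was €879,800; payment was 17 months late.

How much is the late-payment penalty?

Accrued rate: 6% × 17 = 102%, capped at 50% → 50%
Failure-to-pay penalty: 50% of €879,800 = €439,900
Penalty before surcharge: €439,900 + €5,130 = €445,030
Administrative surcharge: 30% of €445,030 = €133,509
Total penalty: €445,030 + €133,509 = €578,539

Penalty: €578,539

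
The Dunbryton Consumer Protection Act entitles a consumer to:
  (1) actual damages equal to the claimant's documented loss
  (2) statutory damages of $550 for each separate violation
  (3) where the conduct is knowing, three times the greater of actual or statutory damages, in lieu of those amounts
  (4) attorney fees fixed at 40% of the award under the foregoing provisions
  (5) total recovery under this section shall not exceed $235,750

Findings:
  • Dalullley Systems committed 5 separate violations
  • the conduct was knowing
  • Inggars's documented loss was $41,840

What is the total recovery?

Total recovery: $175,728

Statutory damages: 5 × $550 = $2,750
Greater of actual damages ($41,840) or statutory damages ($2,750): $41,840
Trebled: 3 × $41,840 = $125,520
Attorney fees: 40% of $125,520 = $50,208
Total before cap: $125,520 + $50,208 = $175,728
Cap at $235,750: $175,728 is within the cap, no reduction.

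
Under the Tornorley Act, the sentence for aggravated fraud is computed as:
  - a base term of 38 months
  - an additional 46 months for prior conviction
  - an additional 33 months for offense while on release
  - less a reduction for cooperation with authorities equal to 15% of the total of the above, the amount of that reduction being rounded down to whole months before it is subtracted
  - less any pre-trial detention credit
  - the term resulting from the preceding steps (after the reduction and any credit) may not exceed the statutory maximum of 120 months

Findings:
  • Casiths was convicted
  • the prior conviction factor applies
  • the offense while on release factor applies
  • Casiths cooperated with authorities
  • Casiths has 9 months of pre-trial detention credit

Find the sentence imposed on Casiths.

91 months

Prior conviction enhancement: +46 months
Offense while on release enhancement: +33 months
Adjusted term: 38 months + 46 months + 33 months = 117 months
Cooperation with authorities reduction: 15% of 117 months = 17 months (rounded down)
After reduction: 117 − 17 = 100 months
Less pre-trial detention credit: 100 months − 9 months = 91 months
Cap at 120 months: 91 months is within the cap, no reduction.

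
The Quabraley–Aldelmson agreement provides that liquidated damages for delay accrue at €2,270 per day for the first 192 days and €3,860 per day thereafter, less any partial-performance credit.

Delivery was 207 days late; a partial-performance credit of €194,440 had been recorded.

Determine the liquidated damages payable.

First 192 days: 192 × €2,270 = €435,840
Remaining days: (207 − 192) × €3,860 = €57,900
Accrued per-day damages: €435,840 + €57,900 = €493,740
Less partial-performance credit: €493,740 − €194,440 = €299,300

€299,300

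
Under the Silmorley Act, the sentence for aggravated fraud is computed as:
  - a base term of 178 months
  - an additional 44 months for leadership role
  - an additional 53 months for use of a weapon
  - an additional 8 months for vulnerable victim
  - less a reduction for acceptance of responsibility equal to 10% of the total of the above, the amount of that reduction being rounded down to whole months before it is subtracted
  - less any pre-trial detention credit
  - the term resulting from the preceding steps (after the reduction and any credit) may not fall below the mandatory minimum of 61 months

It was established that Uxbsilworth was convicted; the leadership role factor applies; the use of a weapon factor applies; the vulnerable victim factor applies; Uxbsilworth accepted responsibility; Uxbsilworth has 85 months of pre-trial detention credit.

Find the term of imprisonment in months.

Leadership role enhancement: +44 months
Use of a weapon enhancement: +53 months
Vulnerable victim enhancement: +8 months
Adjusted term: 178 months + 44 months + 53 months + 8 months = 283 months
Acceptance of responsibility reduction: 10% of 283 months = 28 months (rounded down)
After reduction: 283 − 28 = 255 months
Less pre-trial detention credit: 255 months − 85 months = 170 months
Minimum 61 months: 170 months meets the minimum, no increase.

170 months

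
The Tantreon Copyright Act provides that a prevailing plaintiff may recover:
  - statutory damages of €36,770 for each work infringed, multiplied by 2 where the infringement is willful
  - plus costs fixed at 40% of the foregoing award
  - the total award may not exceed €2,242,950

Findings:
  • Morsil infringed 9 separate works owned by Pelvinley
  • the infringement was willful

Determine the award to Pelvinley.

Statutory damages: 9 × €36,770 = €330,930
Doubled: 2 × €330,930 = €661,860
Costs: 40% of €661,860 = €264,744
Award plus costs: €661,860 + €264,744 = €926,604
Cap at €2,242,950: €926,604 is within the cap, no reduction.

€926,604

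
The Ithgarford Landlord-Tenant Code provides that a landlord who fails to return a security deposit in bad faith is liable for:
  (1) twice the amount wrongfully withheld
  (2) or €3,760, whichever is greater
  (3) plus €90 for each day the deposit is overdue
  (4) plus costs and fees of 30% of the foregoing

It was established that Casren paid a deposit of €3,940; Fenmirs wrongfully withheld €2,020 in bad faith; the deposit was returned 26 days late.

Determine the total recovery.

€8,294

Doubled: 2 × €2,020 = €4,040
Minimum €3,760: €4,040 meets the minimum, no increase.
Late-return penalty: 26 × €90 = €2,340
Damages plus late penalty: €4,040 + €2,340 = €6,380
Costs and fees: 30% of €6,380 = €1,914
Total recovery: €6,380 + €1,914 = €8,294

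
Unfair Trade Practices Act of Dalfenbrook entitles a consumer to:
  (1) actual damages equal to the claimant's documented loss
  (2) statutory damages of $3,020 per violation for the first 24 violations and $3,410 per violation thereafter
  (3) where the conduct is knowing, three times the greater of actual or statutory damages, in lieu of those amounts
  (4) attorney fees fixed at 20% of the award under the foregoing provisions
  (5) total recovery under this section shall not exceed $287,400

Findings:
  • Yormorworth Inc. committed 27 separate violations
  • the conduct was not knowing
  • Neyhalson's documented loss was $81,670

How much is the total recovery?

First 24 violations: 24 × $3,020 = $72,480
Remaining violations: (27 − 24) × $3,410 = $10,230
Statutory damages: $72,480 + $10,230 = $82,710
Conduct not knowing: the in-lieu enhancement does not apply.
Actual plus statutory damages: $81,670 + $82,710 = $164,380
Attorney fees: 20% of $164,380 = $32,876
Total before cap: $164,380 + $32,876 = $197,256
Cap at $287,400: $197,256 is within the cap, no reduction.

$197,256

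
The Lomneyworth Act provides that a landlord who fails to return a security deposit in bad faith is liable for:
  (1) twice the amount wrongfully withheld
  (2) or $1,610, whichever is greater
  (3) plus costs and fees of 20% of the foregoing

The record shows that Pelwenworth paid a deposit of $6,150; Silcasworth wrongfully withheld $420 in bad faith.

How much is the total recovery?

Recovery: $1,932

Doubled: 2 × $420 = $840
Minimum $1,610: $840 is below the minimum → $1,610
Costs and fees: 20% of $1,610 = $322
Total recovery: $1,610 + $322 = $1,932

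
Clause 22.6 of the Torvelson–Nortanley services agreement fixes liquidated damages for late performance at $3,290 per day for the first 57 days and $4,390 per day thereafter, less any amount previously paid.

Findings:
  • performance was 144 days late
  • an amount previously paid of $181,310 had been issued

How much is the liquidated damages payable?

First 57 days: 57 × $3,290 = $187,530
Remaining days: (144 − 57) × $4,390 = $381,930
Accrued per-day damages: $187,530 + $381,930 = $569,460
Less amount previously paid: $569,460 − $181,310 = $388,150

$388,150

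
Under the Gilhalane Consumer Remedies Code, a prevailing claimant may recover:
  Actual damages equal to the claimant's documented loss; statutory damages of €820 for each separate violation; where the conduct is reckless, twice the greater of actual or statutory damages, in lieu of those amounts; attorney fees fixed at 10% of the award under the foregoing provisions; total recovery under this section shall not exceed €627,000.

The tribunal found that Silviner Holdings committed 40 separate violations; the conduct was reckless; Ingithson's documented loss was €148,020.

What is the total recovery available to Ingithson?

Statutory damages: 40 × €820 = €32,800
Greater of actual damages (€148,020) or statutory damages (€32,800): €148,020
Doubled: 2 × €148,020 = €296,040
Attorney fees: 10% of €296,040 = €29,604
Total before cap: €296,040 + €29,604 = €325,644
Cap at €627,000: €325,644 is within the cap, no reduction.

€325,644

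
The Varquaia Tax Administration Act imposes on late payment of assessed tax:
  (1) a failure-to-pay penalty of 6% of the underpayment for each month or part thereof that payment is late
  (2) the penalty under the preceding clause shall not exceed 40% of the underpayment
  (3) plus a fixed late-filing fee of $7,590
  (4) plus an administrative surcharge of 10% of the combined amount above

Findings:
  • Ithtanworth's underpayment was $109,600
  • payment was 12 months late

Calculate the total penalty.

$56,573

Accrued rate: 6% × 12 = 72%, capped at 40% → 40%
Failure-to-pay penalty: 40% of $109,600 = $43,840
Penalty before surcharge: $43,840 + $7,590 = $51,430
Administrative surcharge: 10% of $51,430 = $5,143
Total penalty: $51,430 + $5,143 = $56,573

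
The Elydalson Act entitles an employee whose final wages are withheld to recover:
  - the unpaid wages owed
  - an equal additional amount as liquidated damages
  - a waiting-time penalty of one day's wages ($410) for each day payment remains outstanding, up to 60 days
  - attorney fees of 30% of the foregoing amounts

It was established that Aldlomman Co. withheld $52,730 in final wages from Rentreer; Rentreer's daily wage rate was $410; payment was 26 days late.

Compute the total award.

$150,956

Liquidated damages (equal amount): $52,730
Penalty days: min(26, 60) = 26
Waiting-time penalty: 26 × $410 = $10,660
Subtotal: $52,730 + $52,730 + $10,660 = $116,120
Attorney fees: 30% of $116,120 = $34,836
Total award: $116,120 + $34,836 = $150,956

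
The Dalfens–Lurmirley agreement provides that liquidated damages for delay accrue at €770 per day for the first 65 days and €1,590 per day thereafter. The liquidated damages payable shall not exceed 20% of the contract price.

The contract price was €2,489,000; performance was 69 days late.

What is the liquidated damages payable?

First 65 days: 65 × €770 = €50,050
Remaining days: (69 − 65) × €1,590 = €6,360
Accrued per-day damages: €50,050 + €6,360 = €56,410
Cap: 20% of €2,489,000 = €497,800
Cap at €497,800: €56,410 is within the cap, no reduction.

Liquidated damages: €56,410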